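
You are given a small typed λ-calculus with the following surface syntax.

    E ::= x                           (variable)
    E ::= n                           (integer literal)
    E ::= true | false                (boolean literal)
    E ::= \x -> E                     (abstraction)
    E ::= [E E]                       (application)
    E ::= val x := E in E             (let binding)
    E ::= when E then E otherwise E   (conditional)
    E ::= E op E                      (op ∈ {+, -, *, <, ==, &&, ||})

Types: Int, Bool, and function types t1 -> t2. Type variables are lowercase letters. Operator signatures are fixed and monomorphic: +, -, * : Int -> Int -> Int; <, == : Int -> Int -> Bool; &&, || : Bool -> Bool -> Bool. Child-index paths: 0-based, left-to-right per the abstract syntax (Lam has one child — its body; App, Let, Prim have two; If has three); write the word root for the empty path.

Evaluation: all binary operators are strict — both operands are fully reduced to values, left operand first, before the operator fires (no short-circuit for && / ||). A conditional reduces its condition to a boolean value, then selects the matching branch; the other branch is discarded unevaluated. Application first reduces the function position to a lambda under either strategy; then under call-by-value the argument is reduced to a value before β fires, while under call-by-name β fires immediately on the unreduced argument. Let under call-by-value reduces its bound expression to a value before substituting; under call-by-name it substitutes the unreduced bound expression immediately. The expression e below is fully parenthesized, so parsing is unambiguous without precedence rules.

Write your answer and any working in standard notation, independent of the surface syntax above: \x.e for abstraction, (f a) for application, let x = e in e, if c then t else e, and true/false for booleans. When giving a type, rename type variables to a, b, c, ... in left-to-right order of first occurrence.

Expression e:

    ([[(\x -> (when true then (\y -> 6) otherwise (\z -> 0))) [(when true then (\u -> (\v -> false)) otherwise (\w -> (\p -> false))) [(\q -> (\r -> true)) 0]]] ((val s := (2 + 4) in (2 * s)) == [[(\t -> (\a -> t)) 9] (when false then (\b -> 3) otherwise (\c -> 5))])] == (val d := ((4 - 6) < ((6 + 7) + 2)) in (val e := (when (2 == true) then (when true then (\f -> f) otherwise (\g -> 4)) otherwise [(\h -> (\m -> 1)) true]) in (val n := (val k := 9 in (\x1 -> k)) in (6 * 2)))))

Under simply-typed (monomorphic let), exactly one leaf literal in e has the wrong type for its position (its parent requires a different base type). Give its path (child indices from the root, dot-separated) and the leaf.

Answer: 1.1.0.0.1 : true

Working:
  unify Bool ~ Bool
\y._ : b -> Int
\z._ : c -> Int
  unify b -> Int ~ c -> Int
  unify b ~ c
  unify Int ~ Int
\x._ : a -> c -> Int
  unify Bool ~ Bool
\v._ : e -> Bool
\u._ : d -> e -> Bool
\p._ : g -> Bool
\w._ : f -> g -> Bool
  unify d -> e -> Bool ~ f -> g -> Bool
  unify d ~ f
  unify e -> Bool ~ g -> Bool
  unify e ~ g
  unify Bool ~ Bool
\r._ : i -> Bool
\q._ : h -> i -> Bool
  unify h -> i -> Bool ~ Int -> j
  unify h ~ Int
  unify i -> Bool ~ j
_ _ : i -> Bool
  unify f -> g -> Bool ~ (i -> Bool) -> k
  unify f ~ i -> Bool
  unify g -> Bool ~ k
_ _ : g -> Bool
  unify a -> c -> Int ~ (g -> Bool) -> l
  unify a ~ g -> Bool
  unify c -> Int ~ l
_ _ : c -> Int
  unify Int ~ Int
  unify Int ~ Int
let s : Int
  unify Int ~ Int
s : Int
  unify Int ~ Int
  unify Int ~ Int
t : m
\a._ : n -> m
\t._ : m -> n -> m
  unify m -> n -> m ~ Int -> o
  unify m ~ Int
  unify n -> Int ~ o
_ _ : n -> Int
  unify Bool ~ Bool
\b._ : p -> Int
\c._ : q -> Int
  unify p -> Int ~ q -> Int
  unify p ~ q
  unify Int ~ Int
  unify n -> Int ~ (q -> Int) -> r
  unify n ~ q -> Int
  unify Int ~ r
_ _ : Int
  unify Int ~ Int
  unify c -> Int ~ Bool -> s
  unify c ~ Bool
  unify Int ~ s
_ _ : Int
  unify Int ~ Int
  unify Int ~ Int
  unify Int ~ Int
  unify Int ~ Int
  unify Int ~ Int
  unify Int ~ Int
  unify Int ~ Int
  unify Int ~ Int
  unify Int ~ Int
let d : Bool
  unify Int ~ Int
  unify Bool ~ Int
  FAIL: mismatch Bool ~ Int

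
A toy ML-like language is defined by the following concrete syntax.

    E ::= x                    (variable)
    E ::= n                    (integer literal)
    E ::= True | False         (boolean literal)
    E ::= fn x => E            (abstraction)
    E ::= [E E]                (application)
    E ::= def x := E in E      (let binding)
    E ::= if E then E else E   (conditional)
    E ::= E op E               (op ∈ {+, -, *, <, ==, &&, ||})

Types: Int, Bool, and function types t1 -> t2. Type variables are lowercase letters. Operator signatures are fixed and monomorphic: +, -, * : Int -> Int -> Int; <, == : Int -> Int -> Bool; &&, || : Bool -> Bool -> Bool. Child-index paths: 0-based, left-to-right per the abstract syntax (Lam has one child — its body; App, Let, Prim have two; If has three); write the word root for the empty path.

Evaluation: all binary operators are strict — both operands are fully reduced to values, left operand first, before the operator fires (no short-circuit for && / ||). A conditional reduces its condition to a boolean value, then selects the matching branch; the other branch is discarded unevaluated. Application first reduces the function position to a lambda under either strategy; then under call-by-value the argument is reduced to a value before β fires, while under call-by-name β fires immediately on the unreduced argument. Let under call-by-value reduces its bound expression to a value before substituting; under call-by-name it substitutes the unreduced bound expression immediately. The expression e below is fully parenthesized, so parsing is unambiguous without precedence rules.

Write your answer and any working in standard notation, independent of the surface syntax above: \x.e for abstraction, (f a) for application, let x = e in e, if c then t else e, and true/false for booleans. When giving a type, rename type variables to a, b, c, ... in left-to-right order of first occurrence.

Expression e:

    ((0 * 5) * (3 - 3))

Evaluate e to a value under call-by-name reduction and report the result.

Derivation:
step 0: ((0 * 5) * (3 - 3))
step 1: [delta@0] (0 * (3 - 3))
step 2: [delta@1] (0 * 0)
step 3: [delta@root] 0

Answer: 0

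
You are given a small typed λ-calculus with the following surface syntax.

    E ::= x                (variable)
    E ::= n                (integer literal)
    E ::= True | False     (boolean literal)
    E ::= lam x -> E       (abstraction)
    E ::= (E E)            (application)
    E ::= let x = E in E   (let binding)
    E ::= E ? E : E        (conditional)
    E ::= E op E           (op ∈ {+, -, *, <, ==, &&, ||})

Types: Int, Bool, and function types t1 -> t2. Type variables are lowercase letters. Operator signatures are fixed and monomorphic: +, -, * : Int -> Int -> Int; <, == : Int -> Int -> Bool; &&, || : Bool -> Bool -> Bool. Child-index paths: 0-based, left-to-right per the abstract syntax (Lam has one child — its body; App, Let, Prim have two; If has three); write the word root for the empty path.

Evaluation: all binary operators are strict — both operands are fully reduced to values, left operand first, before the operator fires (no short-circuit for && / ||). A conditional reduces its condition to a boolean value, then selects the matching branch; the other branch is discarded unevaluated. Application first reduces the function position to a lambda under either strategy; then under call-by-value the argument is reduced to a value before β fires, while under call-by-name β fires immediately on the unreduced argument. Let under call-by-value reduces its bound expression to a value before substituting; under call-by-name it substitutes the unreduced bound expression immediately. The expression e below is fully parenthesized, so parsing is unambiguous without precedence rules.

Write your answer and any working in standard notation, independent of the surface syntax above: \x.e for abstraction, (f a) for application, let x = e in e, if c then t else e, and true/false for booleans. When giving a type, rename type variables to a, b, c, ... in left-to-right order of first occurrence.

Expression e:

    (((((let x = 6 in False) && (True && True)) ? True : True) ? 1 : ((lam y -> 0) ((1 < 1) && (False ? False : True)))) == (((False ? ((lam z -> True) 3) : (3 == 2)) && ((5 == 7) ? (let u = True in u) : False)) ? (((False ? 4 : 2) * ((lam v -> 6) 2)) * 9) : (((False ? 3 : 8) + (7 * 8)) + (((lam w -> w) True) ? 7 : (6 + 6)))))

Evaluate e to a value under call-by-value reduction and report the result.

Trace:
step 0: ((if (if ((let x = 6 in false) && (true && true)) then true else true) then 1 else ((\y.0) ((1 < 1) && (if false then false else true)))) == (if ((if false then ((\z.true) 3) else (3 == 2)) && (if (5 == 7) then (let u = true in u) else false)) then (((if false then 4 else 2) * ((\v.6) 2)) * 9) else (((if false then 3 else 8) + (7 * 8)) + (if ((\w.w) true) then 7 else (6 + 6)))))
step 1: [let@0.0.0.0] ((if (if (false && (true && true)) then true else true) then 1 else ((\y.0) ((1 < 1) && (if false then false else true)))) == (if ((if false then ((\z.true) 3) else (3 == 2)) && (if (5 == 7) then (let u = true in u) else false)) then (((if false then 4 else 2) * ((\v.6) 2)) * 9) else (((if false then 3 else 8) + (7 * 8)) + (if ((\w.w) true) then 7 else (6 + 6)))))
step 2: [delta@0.0.0.1] ((if (if (false && true) then true else true) then 1 else ((\y.0) ((1 < 1) && (if false then false else true)))) == (if ((if false then ((\z.true) 3) else (3 == 2)) && (if (5 == 7) then (let u = true in u) else false)) then (((if false then 4 else 2) * ((\v.6) 2)) * 9) else (((if false then 3 else 8) + (7 * 8)) + (if ((\w.w) true) then 7 else (6 + 6)))))
step 3: [delta@0.0.0] ((if (if false then true else true) then 1 else ((\y.0) ((1 < 1) && (if false then false else true)))) == (if ((if false then ((\z.true) 3) else (3 == 2)) && (if (5 == 7) then (let u = true in u) else false)) then (((if false then 4 else 2) * ((\v.6) 2)) * 9) else (((if false then 3 else 8) + (7 * 8)) + (if ((\w.w) true) then 7 else (6 + 6)))))
step 4: [if@0.0] ((if true then 1 else ((\y.0) ((1 < 1) && (if false then false else true)))) == (if ((if false then ((\z.true) 3) else (3 == 2)) && (if (5 == 7) then (let u = true in u) else false)) then (((if false then 4 else 2) * ((\v.6) 2)) * 9) else (((if false then 3 else 8) + (7 * 8)) + (if ((\w.w) true) then 7 else (6 + 6)))))
step 5: [if@0] (1 == (if ((if false then ((\z.true) 3) else (3 == 2)) && (if (5 == 7) then (let u = true in u) else false)) then (((if false then 4 else 2) * ((\v.6) 2)) * 9) else (((if false then 3 else 8) + (7 * 8)) + (if ((\w.w) true) then 7 else (6 + 6)))))
step 6: [if@1.0.0] (1 == (if ((3 == 2) && (if (5 == 7) then (let u = true in u) else false)) then (((if false then 4 else 2) * ((\v.6) 2)) * 9) else (((if false then 3 else 8) + (7 * 8)) + (if ((\w.w) true) then 7 else (6 + 6)))))
step 7: [delta@1.0.0] (1 == (if (false && (if (5 == 7) then (let u = true in u) else false)) then (((if false then 4 else 2) * ((\v.6) 2)) * 9) else (((if false then 3 else 8) + (7 * 8)) + (if ((\w.w) true) then 7 else (6 + 6)))))
step 8: [delta@1.0.1.0] (1 == (if (false && (if false then (let u = true in u) else false)) then (((if false then 4 else 2) * ((\v.6) 2)) * 9) else (((if false then 3 else 8) + (7 * 8)) + (if ((\w.w) true) then 7 else (6 + 6)))))
step 9: [if@1.0.1] (1 == (if (false && false) then (((if false then 4 else 2) * ((\v.6) 2)) * 9) else (((if false then 3 else 8) + (7 * 8)) + (if ((\w.w) true) then 7 else (6 + 6)))))
step 10: [delta@1.0] (1 == (if false then (((if false then 4 else 2) * ((\v.6) 2)) * 9) else (((if false then 3 else 8) + (7 * 8)) + (if ((\w.w) true) then 7 else (6 + 6)))))
step 11: [if@1] (1 == (((if false then 3 else 8) + (7 * 8)) + (if ((\w.w) true) then 7 else (6 + 6))))
step 12: [if@1.0.0] (1 == ((8 + (7 * 8)) + (if ((\w.w) true) then 7 else (6 + 6))))
step 13: [delta@1.0.1] (1 == ((8 + 56) + (if ((\w.w) true) then 7 else (6 + 6))))
step 14: [delta@1.0] (1 == (64 + (if ((\w.w) true) then 7 else (6 + 6))))
step 15: [beta@1.1.0] (1 == (64 + (if true then 7 else (6 + 6))))
step 16: [if@1.1] (1 == (64 + 7))
step 17: [delta@1] (1 == 71)
step 18: [delta@root] false

Answer: false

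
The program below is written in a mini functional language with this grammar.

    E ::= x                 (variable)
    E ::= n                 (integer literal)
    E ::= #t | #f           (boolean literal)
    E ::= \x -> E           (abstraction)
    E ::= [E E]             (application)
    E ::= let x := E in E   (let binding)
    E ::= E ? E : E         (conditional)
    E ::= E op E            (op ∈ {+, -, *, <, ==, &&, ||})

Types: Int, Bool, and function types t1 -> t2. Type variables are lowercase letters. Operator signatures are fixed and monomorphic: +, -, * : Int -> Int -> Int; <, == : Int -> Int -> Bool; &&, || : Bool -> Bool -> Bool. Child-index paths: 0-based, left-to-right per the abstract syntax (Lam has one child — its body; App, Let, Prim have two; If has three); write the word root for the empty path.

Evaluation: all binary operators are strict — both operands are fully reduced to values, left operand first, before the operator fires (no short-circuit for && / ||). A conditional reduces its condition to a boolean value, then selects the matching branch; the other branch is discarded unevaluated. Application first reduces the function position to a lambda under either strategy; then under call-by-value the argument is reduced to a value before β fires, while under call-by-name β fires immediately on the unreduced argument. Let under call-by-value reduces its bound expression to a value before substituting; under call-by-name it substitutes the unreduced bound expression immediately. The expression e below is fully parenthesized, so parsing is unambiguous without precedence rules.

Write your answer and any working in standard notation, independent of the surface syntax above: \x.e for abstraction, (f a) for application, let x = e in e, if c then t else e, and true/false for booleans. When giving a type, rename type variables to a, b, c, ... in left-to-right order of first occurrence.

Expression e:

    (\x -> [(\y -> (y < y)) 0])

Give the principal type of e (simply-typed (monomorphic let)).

Answer: a -> Bool

Trace:
y : b
  unify b ~ Int
y : Int
  unify Int ~ Int
\y._ : Int -> Bool
  unify Int -> Bool ~ Int -> c
  unify Int ~ Int
  unify Bool ~ c
_ _ : Bool
\x._ : a -> Bool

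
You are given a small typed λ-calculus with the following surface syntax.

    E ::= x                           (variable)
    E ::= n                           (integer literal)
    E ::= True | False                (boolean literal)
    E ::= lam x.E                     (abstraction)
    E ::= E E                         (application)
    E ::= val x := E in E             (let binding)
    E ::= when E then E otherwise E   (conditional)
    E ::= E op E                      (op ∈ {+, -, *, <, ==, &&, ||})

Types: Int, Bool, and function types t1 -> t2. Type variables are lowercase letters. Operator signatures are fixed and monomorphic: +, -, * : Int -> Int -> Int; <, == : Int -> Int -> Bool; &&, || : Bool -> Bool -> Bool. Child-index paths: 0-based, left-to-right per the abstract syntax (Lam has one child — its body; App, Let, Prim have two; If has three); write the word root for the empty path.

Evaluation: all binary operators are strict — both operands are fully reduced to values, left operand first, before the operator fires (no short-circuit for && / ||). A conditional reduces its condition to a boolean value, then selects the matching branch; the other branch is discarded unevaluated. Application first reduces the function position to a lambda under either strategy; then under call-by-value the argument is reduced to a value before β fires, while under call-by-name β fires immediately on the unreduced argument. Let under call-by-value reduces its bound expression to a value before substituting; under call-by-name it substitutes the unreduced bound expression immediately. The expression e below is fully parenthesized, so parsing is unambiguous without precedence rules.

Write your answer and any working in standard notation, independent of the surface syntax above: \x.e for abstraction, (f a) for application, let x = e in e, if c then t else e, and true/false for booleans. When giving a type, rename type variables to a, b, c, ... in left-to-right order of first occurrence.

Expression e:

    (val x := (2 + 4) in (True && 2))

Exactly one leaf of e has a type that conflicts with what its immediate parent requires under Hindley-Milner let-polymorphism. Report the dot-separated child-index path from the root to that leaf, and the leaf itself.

Trace:
  unify Int ~ Int
  unify Int ~ Int
let x : Int
  unify Bool ~ Bool
  unify Int ~ Bool
  FAIL: mismatch Int ~ Bool

Answer: 1.1 : 2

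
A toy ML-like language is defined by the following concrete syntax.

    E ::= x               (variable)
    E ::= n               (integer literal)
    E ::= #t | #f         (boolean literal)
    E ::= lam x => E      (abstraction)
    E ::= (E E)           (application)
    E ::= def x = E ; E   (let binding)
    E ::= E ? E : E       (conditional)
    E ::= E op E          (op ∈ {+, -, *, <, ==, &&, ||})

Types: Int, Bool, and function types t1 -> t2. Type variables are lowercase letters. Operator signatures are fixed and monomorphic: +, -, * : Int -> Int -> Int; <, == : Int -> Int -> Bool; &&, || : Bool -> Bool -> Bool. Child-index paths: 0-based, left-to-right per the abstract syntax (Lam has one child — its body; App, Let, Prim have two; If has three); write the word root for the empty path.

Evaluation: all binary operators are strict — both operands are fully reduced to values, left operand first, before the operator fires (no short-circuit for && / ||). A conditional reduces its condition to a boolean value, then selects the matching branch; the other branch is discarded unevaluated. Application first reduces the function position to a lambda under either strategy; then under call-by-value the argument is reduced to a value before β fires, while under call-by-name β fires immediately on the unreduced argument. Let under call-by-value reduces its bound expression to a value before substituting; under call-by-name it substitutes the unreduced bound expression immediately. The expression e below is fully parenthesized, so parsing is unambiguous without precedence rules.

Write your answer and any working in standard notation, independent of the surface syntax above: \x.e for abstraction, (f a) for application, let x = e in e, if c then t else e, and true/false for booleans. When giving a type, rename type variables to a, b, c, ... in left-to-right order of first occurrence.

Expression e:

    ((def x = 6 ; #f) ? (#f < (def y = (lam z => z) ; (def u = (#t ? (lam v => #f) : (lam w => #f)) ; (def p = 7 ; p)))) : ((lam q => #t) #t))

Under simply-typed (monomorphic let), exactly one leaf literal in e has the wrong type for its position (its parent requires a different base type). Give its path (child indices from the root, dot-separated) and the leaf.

Working:
let x : Int
  unify Bool ~ Bool
  unify Bool ~ Int
  FAIL: mismatch Bool ~ Int

Answer: 1.0 : false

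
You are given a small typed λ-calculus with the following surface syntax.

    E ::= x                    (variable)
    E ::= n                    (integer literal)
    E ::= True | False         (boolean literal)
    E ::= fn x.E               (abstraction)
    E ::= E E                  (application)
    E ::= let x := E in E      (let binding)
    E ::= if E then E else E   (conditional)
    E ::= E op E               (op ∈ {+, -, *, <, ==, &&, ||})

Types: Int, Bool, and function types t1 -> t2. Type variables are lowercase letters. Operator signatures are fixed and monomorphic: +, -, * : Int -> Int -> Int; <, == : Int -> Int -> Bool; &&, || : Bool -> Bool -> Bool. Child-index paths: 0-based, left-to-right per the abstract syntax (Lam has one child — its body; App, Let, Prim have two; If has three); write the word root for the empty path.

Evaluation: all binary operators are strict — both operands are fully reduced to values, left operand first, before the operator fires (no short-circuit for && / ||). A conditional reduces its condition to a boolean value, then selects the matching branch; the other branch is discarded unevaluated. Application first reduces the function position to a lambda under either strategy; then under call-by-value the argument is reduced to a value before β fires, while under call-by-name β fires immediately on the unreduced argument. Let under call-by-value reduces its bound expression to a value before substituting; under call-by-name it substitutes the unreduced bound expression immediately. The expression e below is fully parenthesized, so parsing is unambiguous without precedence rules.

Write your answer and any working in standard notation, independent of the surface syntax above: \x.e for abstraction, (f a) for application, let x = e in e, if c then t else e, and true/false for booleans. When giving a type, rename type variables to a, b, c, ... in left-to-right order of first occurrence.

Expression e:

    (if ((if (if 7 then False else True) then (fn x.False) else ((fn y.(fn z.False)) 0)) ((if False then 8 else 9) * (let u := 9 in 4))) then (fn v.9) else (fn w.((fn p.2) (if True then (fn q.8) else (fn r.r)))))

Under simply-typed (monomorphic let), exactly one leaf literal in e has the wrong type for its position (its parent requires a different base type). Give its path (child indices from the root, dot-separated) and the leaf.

Answer: 0.0.0.0 : 7

Derivation:
  unify Int ~ Bool
  FAIL: mismatch Int ~ Bool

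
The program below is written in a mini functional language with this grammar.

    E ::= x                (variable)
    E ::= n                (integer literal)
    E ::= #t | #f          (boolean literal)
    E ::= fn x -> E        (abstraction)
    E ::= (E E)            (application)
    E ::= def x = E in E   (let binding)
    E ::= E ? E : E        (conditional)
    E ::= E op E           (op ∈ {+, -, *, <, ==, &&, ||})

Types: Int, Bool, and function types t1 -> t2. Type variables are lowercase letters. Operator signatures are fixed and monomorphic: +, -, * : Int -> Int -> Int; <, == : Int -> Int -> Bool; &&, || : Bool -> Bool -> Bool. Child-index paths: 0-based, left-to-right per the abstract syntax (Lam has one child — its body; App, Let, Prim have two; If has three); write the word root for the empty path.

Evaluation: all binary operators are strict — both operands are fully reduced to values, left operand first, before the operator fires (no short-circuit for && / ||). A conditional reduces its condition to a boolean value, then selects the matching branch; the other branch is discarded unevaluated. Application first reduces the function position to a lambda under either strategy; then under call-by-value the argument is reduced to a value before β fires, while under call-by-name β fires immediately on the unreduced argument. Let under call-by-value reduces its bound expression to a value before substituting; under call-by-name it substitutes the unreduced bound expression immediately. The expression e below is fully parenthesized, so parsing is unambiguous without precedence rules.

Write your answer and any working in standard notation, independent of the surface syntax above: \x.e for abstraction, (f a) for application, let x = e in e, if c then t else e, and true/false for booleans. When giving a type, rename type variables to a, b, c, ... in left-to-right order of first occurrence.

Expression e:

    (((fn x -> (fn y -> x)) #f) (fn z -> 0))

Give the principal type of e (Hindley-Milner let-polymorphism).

Answer: Bool

Working:
x : a
\y._ : b -> a
\x._ : a -> b -> a
  unify a -> b -> a ~ Bool -> c
  unify a ~ Bool
  unify b -> Bool ~ c
_ _ : b -> Bool
\z._ : d -> Int
  unify b -> Bool ~ (d -> Int) -> e
  unify b ~ d -> Int
  unify Bool ~ e
_ _ : Bool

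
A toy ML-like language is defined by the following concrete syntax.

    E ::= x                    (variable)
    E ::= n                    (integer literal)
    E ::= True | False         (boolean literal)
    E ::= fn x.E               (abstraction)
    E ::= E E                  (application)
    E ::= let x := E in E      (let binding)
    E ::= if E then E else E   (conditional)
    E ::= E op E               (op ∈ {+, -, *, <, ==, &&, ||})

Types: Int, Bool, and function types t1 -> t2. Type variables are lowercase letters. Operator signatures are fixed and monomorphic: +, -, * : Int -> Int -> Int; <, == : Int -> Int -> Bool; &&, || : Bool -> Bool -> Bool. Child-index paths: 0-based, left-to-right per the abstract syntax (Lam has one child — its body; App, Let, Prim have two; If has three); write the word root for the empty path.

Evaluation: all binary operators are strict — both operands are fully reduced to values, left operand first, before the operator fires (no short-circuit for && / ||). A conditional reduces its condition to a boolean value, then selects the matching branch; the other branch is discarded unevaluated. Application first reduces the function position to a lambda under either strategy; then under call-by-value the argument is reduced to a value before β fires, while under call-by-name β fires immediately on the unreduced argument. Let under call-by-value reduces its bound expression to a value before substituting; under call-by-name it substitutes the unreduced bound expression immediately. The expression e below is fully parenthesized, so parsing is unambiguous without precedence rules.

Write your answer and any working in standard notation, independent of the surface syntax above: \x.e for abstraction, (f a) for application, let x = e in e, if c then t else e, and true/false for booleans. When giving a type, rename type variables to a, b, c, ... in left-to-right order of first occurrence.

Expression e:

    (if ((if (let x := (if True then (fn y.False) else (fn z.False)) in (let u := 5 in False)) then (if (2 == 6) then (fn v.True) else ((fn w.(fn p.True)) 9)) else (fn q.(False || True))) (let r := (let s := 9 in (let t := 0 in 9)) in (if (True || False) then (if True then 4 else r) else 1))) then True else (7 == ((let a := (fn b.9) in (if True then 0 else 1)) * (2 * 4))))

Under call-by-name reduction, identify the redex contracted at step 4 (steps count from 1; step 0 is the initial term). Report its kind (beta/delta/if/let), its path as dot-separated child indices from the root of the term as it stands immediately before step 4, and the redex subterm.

Trace:
step 0: (if ((if (let x = (if true then (\y.false) else (\z.false)) in (let u = 5 in false)) then (if (2 == 6) then (\v.true) else ((\w.(\p.true)) 9)) else (\q.(false || true))) (let r = (let s = 9 in (let t = 0 in 9)) in (if (true || false) then (if true then 4 else r) else 1))) then true else (7 == ((let a = (\b.9) in (if true then 0 else 1)) * (2 * 4))))
step 1: [let@0.0.0] (if ((if (let u = 5 in false) then (if (2 == 6) then (\v.true) else ((\w.(\p.true)) 9)) else (\q.(false || true))) (let r = (let s = 9 in (let t = 0 in 9)) in (if (true || false) then (if true then 4 else r) else 1))) then true else (7 == ((let a = (\b.9) in (if true then 0 else 1)) * (2 * 4))))
step 2: [let@0.0.0] (if ((if false then (if (2 == 6) then (\v.true) else ((\w.(\p.true)) 9)) else (\q.(false || true))) (let r = (let s = 9 in (let t = 0 in 9)) in (if (true || false) then (if true then 4 else r) else 1))) then true else (7 == ((let a = (\b.9) in (if true then 0 else 1)) * (2 * 4))))
step 3: [if@0.0] (if ((\q.(false || true)) (let r = (let s = 9 in (let t = 0 in 9)) in (if (true || false) then (if true then 4 else r) else 1))) then true else (7 == ((let a = (\b.9) in (if true then 0 else 1)) * (2 * 4))))
step 4: [beta@0] (if (false || true) then true else (7 == ((let a = (\b.9) in (if true then 0 else 1)) * (2 * 4))))

Answer: beta at 0 : ((\q.(false || true)) (let r = (let s = 9 in (let t = 0 in 9)) in (if (true || false) then (if true then 4 else r) else 1)))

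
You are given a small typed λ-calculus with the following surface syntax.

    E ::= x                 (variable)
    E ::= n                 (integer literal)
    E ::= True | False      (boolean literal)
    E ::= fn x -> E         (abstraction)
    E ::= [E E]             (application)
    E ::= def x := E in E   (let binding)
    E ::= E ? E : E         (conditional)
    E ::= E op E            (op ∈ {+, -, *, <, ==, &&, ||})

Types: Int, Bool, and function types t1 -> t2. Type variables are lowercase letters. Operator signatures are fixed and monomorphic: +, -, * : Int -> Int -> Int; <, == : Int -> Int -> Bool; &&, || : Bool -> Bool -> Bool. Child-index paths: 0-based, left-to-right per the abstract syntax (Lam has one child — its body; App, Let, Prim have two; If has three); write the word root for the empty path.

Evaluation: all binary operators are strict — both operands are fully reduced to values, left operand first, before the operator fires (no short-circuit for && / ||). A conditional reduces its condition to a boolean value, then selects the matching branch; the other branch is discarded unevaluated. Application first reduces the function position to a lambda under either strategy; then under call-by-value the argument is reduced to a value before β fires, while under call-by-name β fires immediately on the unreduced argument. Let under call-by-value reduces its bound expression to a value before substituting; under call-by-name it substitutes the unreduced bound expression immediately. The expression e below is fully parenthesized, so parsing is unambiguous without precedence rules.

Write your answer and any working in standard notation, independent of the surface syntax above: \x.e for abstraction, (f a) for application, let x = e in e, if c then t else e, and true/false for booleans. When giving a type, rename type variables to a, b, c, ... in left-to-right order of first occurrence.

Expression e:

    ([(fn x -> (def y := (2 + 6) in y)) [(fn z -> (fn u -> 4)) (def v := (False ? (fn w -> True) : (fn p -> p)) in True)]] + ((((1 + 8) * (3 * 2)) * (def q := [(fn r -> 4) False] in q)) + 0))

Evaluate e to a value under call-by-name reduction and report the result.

Answer: 224

Derivation:
step 0: (((\x.(let y = (2 + 6) in y)) ((\z.(\u.4)) (let v = (if false then (\w.true) else (\p.p)) in true))) + ((((1 + 8) * (3 * 2)) * (let q = ((\r.4) false) in q)) + 0))
step 1: [beta@0] ((let y = (2 + 6) in y) + ((((1 + 8) * (3 * 2)) * (let q = ((\r.4) false) in q)) + 0))
step 2: [let@0] ((2 + 6) + ((((1 + 8) * (3 * 2)) * (let q = ((\r.4) false) in q)) + 0))
step 3: [delta@0] (8 + ((((1 + 8) * (3 * 2)) * (let q = ((\r.4) false) in q)) + 0))
step 4: [delta@1.0.0.0] (8 + (((9 * (3 * 2)) * (let q = ((\r.4) false) in q)) + 0))
step 5: [delta@1.0.0.1] (8 + (((9 * 6) * (let q = ((\r.4) false) in q)) + 0))
step 6: [delta@1.0.0] (8 + ((54 * (let q = ((\r.4) false) in q)) + 0))
step 7: [let@1.0.1] (8 + ((54 * ((\r.4) false)) + 0))
step 8: [beta@1.0.1] (8 + ((54 * 4) + 0))
step 9: [delta@1.0] (8 + (216 + 0))
step 10: [delta@1] (8 + 216)
step 11: [delta@root] 224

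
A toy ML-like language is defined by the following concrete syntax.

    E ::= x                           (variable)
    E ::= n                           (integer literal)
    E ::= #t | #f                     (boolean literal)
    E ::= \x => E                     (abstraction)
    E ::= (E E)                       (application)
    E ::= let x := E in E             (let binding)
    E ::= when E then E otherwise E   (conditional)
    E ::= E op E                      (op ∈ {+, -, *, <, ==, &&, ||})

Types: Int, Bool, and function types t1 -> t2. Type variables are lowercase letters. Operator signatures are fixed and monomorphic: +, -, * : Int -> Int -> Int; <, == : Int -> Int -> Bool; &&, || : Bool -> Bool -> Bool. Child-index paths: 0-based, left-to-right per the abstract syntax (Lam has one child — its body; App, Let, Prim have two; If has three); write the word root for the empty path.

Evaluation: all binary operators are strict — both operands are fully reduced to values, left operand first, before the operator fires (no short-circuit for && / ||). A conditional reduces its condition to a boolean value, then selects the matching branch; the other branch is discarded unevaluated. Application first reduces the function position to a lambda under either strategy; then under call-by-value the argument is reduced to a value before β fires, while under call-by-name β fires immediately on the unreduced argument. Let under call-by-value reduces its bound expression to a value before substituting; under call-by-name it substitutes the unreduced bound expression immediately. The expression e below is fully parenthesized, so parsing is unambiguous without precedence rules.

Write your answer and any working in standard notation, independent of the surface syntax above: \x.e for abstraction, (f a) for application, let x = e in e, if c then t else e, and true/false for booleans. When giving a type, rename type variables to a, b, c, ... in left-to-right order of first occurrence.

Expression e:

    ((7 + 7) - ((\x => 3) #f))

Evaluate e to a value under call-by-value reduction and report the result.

Answer: 11

Trace:
step 0: ((7 + 7) - ((\x.3) false))
step 1: [delta@0] (14 - ((\x.3) false))
step 2: [beta@1] (14 - 3)
step 3: [delta@root] 11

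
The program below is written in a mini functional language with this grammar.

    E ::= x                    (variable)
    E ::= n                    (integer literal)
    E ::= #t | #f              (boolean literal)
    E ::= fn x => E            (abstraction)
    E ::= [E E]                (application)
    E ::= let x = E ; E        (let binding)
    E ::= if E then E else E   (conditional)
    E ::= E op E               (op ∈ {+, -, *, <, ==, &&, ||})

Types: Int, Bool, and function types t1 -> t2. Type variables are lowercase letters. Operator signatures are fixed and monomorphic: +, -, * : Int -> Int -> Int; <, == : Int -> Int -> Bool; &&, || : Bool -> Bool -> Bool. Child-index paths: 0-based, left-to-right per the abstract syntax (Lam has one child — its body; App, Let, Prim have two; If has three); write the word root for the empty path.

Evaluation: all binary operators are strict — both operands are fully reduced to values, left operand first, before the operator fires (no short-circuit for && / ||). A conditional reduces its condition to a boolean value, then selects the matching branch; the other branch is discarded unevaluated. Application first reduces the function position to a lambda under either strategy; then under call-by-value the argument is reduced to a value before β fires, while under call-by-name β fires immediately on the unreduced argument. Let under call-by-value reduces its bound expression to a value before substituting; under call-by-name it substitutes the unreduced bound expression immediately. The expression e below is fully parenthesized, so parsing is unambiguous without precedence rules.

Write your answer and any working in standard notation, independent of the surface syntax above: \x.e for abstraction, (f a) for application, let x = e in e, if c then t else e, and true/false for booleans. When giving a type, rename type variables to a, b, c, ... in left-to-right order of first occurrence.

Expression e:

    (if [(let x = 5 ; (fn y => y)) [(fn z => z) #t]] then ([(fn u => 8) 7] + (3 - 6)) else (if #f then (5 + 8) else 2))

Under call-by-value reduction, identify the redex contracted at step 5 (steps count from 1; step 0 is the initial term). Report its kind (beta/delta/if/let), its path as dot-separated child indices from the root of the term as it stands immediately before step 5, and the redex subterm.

Derivation:
step 0: (if ((let x = 5 in (\y.y)) ((\z.z) true)) then (((\u.8) 7) + (3 - 6)) else (if false then (5 + 8) else 2))
step 1: [let@0.0] (if ((\y.y) ((\z.z) true)) then (((\u.8) 7) + (3 - 6)) else (if false then (5 + 8) else 2))
step 2: [beta@0.1] (if ((\y.y) true) then (((\u.8) 7) + (3 - 6)) else (if false then (5 + 8) else 2))
step 3: [beta@0] (if true then (((\u.8) 7) + (3 - 6)) else (if false then (5 + 8) else 2))
step 4: [if@root] (((\u.8) 7) + (3 - 6))
step 5: [beta@0] (8 + (3 - 6))

Answer: beta at 0 : ((\u.8) 7)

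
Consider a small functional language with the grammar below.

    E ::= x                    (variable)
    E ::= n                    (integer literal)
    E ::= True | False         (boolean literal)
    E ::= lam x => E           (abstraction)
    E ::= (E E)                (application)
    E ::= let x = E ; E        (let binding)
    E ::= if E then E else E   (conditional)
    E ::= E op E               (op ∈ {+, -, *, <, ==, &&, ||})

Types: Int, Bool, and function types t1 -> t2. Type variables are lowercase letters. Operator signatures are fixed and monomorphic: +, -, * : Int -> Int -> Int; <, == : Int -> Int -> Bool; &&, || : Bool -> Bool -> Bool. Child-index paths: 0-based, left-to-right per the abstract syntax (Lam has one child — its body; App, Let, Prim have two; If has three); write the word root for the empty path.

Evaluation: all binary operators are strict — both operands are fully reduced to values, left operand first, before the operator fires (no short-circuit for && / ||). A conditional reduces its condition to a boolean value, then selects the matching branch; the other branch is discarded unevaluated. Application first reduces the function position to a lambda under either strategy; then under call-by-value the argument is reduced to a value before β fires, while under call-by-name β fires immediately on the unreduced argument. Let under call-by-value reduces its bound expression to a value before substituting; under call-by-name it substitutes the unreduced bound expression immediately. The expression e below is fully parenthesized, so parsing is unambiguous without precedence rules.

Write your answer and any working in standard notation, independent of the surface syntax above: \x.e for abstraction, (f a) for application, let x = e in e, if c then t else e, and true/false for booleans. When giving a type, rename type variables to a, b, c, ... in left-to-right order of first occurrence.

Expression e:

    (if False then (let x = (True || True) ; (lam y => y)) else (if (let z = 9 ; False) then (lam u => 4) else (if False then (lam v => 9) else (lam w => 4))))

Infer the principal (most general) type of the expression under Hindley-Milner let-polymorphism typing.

Derivation:
  unify Bool ~ Bool
  unify Bool ~ Bool
  unify Bool ~ Bool
let x : Bool
y : a
\y._ : a -> a
let z : Int
  unify Bool ~ Bool
\u._ : b -> Int
  unify Bool ~ Bool
\v._ : c -> Int
\w._ : d -> Int
  unify c -> Int ~ d -> Int
  unify c ~ d
  unify Int ~ Int
  unify b -> Int ~ d -> Int
  unify b ~ d
  unify Int ~ Int
  unify a -> a ~ d -> Int
  unify a ~ d
  unify d ~ Int

Answer: Int -> Int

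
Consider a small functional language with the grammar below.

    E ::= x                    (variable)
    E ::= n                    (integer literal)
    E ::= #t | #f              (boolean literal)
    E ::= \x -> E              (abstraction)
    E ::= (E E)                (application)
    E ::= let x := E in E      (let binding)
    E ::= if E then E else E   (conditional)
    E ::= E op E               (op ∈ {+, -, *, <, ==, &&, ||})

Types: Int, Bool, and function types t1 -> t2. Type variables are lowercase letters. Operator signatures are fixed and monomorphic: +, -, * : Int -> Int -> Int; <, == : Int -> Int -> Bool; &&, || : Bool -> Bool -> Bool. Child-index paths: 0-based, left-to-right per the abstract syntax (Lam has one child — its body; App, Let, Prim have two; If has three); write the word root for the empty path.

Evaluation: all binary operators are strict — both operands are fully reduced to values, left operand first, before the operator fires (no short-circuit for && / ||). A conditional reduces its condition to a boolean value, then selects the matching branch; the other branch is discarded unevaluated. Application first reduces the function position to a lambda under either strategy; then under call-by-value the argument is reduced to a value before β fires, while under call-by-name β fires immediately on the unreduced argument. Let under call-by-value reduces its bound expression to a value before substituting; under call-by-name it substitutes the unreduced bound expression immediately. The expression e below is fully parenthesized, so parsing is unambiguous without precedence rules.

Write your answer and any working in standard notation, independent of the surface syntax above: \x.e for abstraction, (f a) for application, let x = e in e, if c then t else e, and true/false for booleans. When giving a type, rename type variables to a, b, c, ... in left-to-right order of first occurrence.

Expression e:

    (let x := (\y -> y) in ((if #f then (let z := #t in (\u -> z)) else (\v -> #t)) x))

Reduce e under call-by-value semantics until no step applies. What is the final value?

Answer: true

Trace:
step 0: (let x = (\y.y) in ((if false then (let z = true in (\u.z)) else (\v.true)) x))
step 1: [let@root] ((if false then (let z = true in (\u.z)) else (\v.true)) (\y.y))
step 2: [if@0] ((\v.true) (\y.y))
step 3: [beta@root] true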